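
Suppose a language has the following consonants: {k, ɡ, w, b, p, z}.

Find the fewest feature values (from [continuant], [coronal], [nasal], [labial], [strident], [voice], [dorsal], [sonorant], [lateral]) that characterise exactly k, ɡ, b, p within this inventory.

[-continuant]

Every target segment is [-continuant] and no other inventory member is, so one feature is enough.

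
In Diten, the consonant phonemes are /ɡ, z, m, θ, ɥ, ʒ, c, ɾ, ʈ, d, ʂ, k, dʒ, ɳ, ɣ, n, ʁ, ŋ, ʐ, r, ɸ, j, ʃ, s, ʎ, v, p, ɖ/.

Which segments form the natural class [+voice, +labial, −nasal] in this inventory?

Checking each segment against [+voice], [+labial], [−nasal]: /ɥ/ (labial-palatal glide), /v/ (voiced labiodental fricative) satisfy every feature; every other segment in the inventory fails at least one.

ɥ, v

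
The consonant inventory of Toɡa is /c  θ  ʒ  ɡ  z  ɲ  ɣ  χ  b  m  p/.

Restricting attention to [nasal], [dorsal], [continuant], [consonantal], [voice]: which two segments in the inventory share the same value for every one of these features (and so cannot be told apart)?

Both /ʒ/ and /z/ are [-nasal], [-dorsal], [+continuant], [+consonantal], [+voice]. Since the list omits [anterior] and [distributed] — which do distinguish the voiced postalveolar fricative from the voiced alveolar fricative — this pair collapses; all other pairs remain distinct.

ʒ, z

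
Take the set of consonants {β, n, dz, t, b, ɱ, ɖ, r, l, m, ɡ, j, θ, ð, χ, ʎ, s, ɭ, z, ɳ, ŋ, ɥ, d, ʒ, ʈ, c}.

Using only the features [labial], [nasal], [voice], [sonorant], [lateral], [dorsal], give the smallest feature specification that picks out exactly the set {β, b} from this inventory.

Every target segment is [−sonorant], [+labial]; each remaining inventory member fails at least one of these. Each conjunct is needed — [+labial] alone would also admit /ɱ, m, ɥ/; [−sonorant] alone would also admit /dz, t, ɖ, ɡ, …/ — and no other single listed feature has exactly this extension, so two is the minimum.

[−sonorant, +labial]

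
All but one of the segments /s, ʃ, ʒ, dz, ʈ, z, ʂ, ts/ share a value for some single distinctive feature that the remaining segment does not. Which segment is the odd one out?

The remaining segments after removing /ʈ/ share [+strident]; /ʈ/ (voiceless retroflex stop) is [-strident]. For every other candidate removal, the leftover set fails to share any single feature value that the removed segment lacks.

ʈ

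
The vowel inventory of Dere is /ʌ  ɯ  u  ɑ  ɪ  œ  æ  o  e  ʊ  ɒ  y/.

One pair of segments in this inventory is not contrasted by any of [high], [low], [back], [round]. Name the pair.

ʊ, u

Both /ʊ/ and /u/ are [+high], [−low], [+back], [+round]. Since the list omits [tense] — which does distinguish the high back rounded lax vowel from the high back rounded tense vowel — this pair collapses; all other pairs remain distinct.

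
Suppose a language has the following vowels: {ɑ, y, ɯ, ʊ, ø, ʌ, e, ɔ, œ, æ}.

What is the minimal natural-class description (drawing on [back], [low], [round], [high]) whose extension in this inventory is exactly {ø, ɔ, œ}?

The class [−high], [+round] has exactly /ø, ɔ, œ/ as its extension in this inventory. No smaller conjunction from the listed features achieves this: [+round] alone would also admit /y, ʊ/; [−high] alone would also admit /ɑ, ʌ, e, æ/; and checking the remaining single features turns up none with this extension.

[−high, +round]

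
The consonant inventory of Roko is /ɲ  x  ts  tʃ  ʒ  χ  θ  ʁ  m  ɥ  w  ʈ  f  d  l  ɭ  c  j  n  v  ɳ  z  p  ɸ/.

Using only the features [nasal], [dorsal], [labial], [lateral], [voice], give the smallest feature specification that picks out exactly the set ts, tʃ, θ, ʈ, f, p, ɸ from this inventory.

[-voice, -dorsal]

Every target segment is [-voice], [-dorsal]; each remaining inventory member fails at least one of these. Each conjunct is needed — [-dorsal] alone would also admit /ʒ, m, d, l, …/; [-voice] alone would also admit /x, χ, c/ — and no other single listed feature has exactly this extension, so two is the minimum.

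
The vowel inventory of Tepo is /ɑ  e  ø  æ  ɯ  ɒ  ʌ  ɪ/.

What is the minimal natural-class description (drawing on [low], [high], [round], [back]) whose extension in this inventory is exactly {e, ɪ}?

/e, ɪ/ are all [−low], [−back], [−round], and no other segment in the inventory matches all three values. Dropping any one of them over-generates: [−back, −round] alone would also admit /æ/; [−low, −round] alone would also admit /ɯ, ʌ/; [−low, −back] alone would also admit /ø/. No other combination of two listed features picks out exactly this set either, so fewer than three features will not do.

[−low, −back, −round]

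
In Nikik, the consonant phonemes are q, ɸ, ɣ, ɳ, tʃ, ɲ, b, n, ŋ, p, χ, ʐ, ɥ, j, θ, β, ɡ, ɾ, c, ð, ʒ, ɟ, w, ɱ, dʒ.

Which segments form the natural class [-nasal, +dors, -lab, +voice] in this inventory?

ɣ, j, ɡ, ɟ

The [-nasal] segments are /q, ɸ, ɣ, tʃ, b, p, χ, ʐ, ɥ, j, θ, β, ɡ, ɾ, c, ð, ʒ, ɟ, w, dʒ/.
Of those, [+dorsal] gives /q, ɣ, χ, ɥ, j, ɡ, c, ɟ, w/.
Among these, [-labial] gives /q, ɣ, χ, j, ɡ, c, ɟ/.
Then [+voice] leaves /ɣ, j, ɡ, ɟ/.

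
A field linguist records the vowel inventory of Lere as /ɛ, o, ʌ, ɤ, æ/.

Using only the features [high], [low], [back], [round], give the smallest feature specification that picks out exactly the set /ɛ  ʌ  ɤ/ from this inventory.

[−low, −round]

Every target segment is [−low], [−round]; each remaining inventory member fails at least one of these. Each conjunct is needed — [−round] alone would also admit /æ/; [−low] alone would also admit /o/ — and no other single listed feature has exactly this extension, so two is the minimum.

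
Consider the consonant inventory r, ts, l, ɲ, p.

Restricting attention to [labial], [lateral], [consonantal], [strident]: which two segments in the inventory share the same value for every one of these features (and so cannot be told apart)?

On the given features, /ɲ/ and /r/ have an identical profile: [-labial], [-lateral], [+consonantal], [-strident]. No other two segments in the inventory coincide on all 4 features. (They do differ in [nasal], [continuant] and [dorsal], which are not among the given features.)

ɲ, r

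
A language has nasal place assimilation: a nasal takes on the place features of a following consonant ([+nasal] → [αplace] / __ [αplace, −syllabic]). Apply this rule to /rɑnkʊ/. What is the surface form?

The only nasal preceding a consonant is /n/ before /k/. /k/ is [+dorsal], so /n/ → /ŋ/, giving [rɑŋkʊ].

[rɑŋkʊ]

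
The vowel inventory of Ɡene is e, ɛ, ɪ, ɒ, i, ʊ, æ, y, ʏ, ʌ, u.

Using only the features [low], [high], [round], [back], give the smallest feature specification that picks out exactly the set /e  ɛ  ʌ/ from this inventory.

Every target segment is [−high], [−low]; each remaining inventory member fails at least one of these. Each conjunct is needed — [−low] alone would also admit /ɪ, i, ʊ, y, …/; [−high] alone would also admit /ɒ, æ/ — and no other single listed feature has exactly this extension, so two is the minimum.

[−high, −low]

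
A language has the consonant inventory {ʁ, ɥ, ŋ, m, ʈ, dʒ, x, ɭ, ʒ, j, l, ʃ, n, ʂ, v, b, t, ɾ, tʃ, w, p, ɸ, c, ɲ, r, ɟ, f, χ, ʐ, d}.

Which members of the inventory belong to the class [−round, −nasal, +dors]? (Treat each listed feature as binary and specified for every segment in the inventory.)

ʁ, x, j, c, ɟ, χ

Eliminate segments failing any feature: /ɥ, w/ are [+round]; /ŋ, m, n, ɲ/ are [+nasal]; /ʈ, dʒ, ɭ, ʒ, l, ʃ, ʂ, v, b, t, ɾ, tʃ, p, ɸ, r, f, ʐ, d/ are [−dorsal]. The remaining /ʁ, x, j, c, ɟ, χ/ satisfy [−round], [−nasal], [+dorsal].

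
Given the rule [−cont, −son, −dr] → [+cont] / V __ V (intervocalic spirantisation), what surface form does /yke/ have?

/k/ satisfies [−cont, −son, −dr] and sits in V __ V. The [+continuant] counterpart of the voiceless velar stop is /x/. Other segments in /yke/ either fail the structural description or are not in the environment, so the surface form is [yxe].

[yxe]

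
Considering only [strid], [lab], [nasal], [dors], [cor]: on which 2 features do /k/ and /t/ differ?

[coronal], [dorsal]

/k/ (voiceless velar stop) and /t/ (voiceless alveolar stop) agree on [-strident], [-labial], [-nasal]. They differ on [coronal] (/k/ [-], /t/ [+]), [dorsal] (/k/ [+], /t/ [-]).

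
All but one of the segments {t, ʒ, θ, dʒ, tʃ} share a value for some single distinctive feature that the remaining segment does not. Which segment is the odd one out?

t

[distributed] groups all but one: /dʒ, θ, ʒ, tʃ/ share [+distributed] while /t/ (voiceless alveolar stop) alone is [-distributed]. Removing any other segment would not leave a single-feature class that excludes it.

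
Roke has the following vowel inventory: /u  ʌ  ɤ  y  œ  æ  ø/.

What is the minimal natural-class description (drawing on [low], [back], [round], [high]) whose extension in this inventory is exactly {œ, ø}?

The class [-high], [+round] has exactly /œ, ø/ as its extension in this inventory. No smaller conjunction from the listed features achieves this: [+round] alone would also admit /u, y/; [-high] alone would also admit /ʌ, ɤ, æ/; and checking the remaining single features turns up none with this extension.

[-high, +round]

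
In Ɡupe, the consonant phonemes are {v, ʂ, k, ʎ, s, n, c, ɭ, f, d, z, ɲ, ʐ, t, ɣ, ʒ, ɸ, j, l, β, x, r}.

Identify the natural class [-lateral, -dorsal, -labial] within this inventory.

Among the inventory, the [-lateral] segments are /v, ʂ, k, s, n, c, f, d, z, ɲ, ʐ, t, ɣ, ʒ, ɸ, j, β, x, r/.
Among these, [-dorsal] gives /v, ʂ, s, n, f, d, z, ʐ, t, ʒ, ɸ, β, r/.
Then [-labial] leaves /ʂ, s, n, d, z, ʐ, t, ʒ, r/.

ʂ, s, n, d, z, ʐ, t, ʒ, r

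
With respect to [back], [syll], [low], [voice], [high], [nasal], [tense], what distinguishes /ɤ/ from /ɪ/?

/ɤ/ (mid back unrounded tense vowel) and /ɪ/ (high front unrounded lax vowel) agree on [+syllabic], [-low], [+voice], [-nasal]. They differ on [high] (/ɤ/ [-], /ɪ/ [+]), [back] (/ɤ/ [+], /ɪ/ [-]), [tense] (/ɤ/ [+], /ɪ/ [-]).

[high], [back], [tense]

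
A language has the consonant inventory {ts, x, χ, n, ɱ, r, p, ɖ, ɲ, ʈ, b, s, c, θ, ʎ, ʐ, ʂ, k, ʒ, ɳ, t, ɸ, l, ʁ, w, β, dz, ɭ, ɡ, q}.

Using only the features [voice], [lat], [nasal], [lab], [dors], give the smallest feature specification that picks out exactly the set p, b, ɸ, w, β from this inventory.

[-nasal, +lab]

The class [-nasal], [+labial] has exactly /p, b, ɸ, w, β/ as its extension in this inventory. No smaller conjunction from the listed features achieves this: [+labial] alone would also admit /ɱ/; [-nasal] alone would also admit /ts, x, χ, r, …/; and checking the remaining single features turns up none with this extension.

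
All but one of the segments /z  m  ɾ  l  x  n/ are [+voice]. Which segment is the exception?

x

Every segment except /x/ is [+voice]. /x/ (voiceless velar fricative) is [-voice], so it is the exception.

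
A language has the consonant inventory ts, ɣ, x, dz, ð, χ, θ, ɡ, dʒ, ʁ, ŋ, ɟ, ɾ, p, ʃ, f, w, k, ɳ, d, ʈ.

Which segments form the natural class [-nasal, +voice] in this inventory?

Eliminate segments failing any feature: /ts, x, χ, θ, p, ʃ, f, k, ʈ/ are [-voice]; /ŋ, ɳ/ are [+nasal]. The remaining /ɣ, dz, ð, ɡ, dʒ, ʁ, ɟ, ɾ, w, d/ satisfy [-nasal], [+voice].

ɣ, dz, ð, ɡ, dʒ, ʁ, ɟ, ɾ, w, d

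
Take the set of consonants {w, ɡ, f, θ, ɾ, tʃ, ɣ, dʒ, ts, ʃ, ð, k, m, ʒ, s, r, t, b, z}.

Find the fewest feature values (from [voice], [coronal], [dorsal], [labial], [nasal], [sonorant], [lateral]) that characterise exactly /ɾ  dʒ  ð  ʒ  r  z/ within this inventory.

[+voice, +coronal]

The class [+voice], [+coronal] has exactly /ɾ, dʒ, ð, ʒ, r, z/ as its extension in this inventory. No smaller conjunction from the listed features achieves this: [+coronal] alone would also admit /θ, tʃ, ts, ʃ, …/; [+voice] alone would also admit /w, ɡ, ɣ, m, …/; and checking the remaining single features turns up none with this extension.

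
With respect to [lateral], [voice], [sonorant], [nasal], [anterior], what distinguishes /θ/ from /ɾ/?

The two segments share [−lateral], [−nasal], [+anterior]. The only features from the list on which they differ: /θ/ is [−sonorant] while /ɾ/ is [+sonorant]; /θ/ is [−voice] while /ɾ/ is [+voice].

[sonorant], [voice]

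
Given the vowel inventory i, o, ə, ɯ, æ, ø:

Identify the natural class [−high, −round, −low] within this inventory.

Checking each segment against [−high], [−round], [−low]: /ə/ (mid central vowel (schwa)) satisfies every feature; every other segment in the inventory fails at least one.

ə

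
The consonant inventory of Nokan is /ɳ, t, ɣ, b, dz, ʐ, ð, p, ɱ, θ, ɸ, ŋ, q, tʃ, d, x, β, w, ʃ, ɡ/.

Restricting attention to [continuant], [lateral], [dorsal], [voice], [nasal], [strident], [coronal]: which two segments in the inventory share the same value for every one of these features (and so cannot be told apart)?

Both /ɣ/ and /w/ are [+continuant], [−lateral], [+dorsal], [+voice], [−nasal], [−strident], [−coronal]. Since the list omits [sonorant], [labial] and [round] — which do distinguish the voiced velar fricative from the labial-velar glide — this pair collapses; all other pairs remain distinct.

ɣ, w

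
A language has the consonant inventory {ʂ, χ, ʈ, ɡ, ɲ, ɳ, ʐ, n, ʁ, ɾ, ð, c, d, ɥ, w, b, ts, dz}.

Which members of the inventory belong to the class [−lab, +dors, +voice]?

ɡ, ɲ, ʁ

Checking each segment against [−labial], [+dorsal], [+voice]: /ɡ/ (voiced velar stop), /ɲ/ (palatal nasal), /ʁ/ (voiced uvular fricative) satisfy every feature; every other segment in the inventory fails at least one.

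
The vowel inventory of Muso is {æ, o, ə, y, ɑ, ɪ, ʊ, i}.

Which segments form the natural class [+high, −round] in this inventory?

Eliminate segments failing any feature: /æ, o, ə, ɑ/ are [−high]; /y, ʊ/ are [+round]. The remaining /ɪ, i/ satisfy [+high], [−round].

ɪ, i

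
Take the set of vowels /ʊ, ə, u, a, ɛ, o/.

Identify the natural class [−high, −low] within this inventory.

Checking each segment against [−high], [−low]: /ə/ (mid central vowel (schwa)), /ɛ/ (mid front unrounded lax vowel), /o/ (mid back rounded tense vowel) satisfy every feature; every other segment in the inventory fails at least one.

ə, ɛ, o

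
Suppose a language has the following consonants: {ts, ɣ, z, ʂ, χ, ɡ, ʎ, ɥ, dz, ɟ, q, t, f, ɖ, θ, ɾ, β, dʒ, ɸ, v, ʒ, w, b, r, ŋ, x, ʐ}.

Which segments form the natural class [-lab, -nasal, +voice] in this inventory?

ɣ, z, ɡ, ʎ, dz, ɟ, ɖ, ɾ, dʒ, ʒ, r, ʐ

Eliminate segments failing any feature: /ts, ʂ, χ, q, t, θ, x/ are [-voice]; /ɥ, f, β, ɸ, v, w, b/ are [+labial]; /ŋ/ is [+nasal]. The remaining /ɣ, z, ɡ, ʎ, dz, ɟ, ɖ, ɾ, dʒ, ʒ, r, ʐ/ satisfy [-labial], [-nasal], [+voice].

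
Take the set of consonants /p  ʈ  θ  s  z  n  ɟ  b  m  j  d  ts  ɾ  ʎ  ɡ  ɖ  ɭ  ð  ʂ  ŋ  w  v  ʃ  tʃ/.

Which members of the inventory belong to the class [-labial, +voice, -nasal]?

Eliminate segments failing any feature: /p, b, m, w, v/ are [+labial]; /ʈ, θ, s, ts, ʂ, ʃ, tʃ/ are [-voice]; /n, ŋ/ are [+nasal]. The remaining /z, ɟ, j, d, ɾ, ʎ, ɡ, ɖ, ɭ, ð/ satisfy [-labial], [+voice], [-nasal].

z, ɟ, j, d, ɾ, ʎ, ɡ, ɖ, ɭ, ð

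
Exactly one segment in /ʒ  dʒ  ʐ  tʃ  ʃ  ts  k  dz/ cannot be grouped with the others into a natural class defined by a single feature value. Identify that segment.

k

The remaining segments after removing /k/ share [+strident]; /k/ (voiceless velar stop) is [-strident]. For every other candidate removal, the leftover set fails to share any single feature value that the removed segment lacks.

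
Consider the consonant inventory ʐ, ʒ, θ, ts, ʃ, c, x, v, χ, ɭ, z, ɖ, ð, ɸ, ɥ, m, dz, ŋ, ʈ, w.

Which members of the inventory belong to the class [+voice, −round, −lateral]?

ʐ, ʒ, v, z, ɖ, ð, m, dz, ŋ

The [+voice] segments are /ʐ, ʒ, v, ɭ, z, ɖ, ð, ɥ, m, dz, ŋ, w/.
Of those, [−round] gives /ʐ, ʒ, v, ɭ, z, ɖ, ð, m, dz, ŋ/.
Then [−lateral] leaves /ʐ, ʒ, v, z, ɖ, ð, m, dz, ŋ/.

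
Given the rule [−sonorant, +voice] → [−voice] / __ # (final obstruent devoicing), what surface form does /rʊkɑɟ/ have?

[rʊkɑc]

The only segment in the rule's environment that also matches [−sonorant, +voice] is /ɟ/. Applying [−voice] turns the voiced palatal stop into /c/ (voiceless palatal stop), giving [rʊkɑc].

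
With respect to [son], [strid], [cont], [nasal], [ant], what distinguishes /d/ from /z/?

[continuant], [strident]

The two segments share [−sonorant], [−nasal], [+anterior]. The only features from the list on which they differ: /d/ is [−continuant] while /z/ is [+continuant]; /d/ is [−strident] while /z/ is [+strident].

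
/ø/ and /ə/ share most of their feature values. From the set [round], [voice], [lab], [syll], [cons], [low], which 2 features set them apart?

[labial], [round]

The two segments share [+voice], [+syllabic], [-consonantal], [-low]. The only features from the list on which they differ: /ø/ is [+labial] while /ə/ is [-labial]; /ø/ is [+round] while /ə/ is [-round].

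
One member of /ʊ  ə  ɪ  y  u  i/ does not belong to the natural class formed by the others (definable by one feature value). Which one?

ə

[high] groups all but one: /ɪ, u, i, ʊ, y/ share [+high] while /ə/ (mid central vowel (schwa)) alone is [−high]. Removing any other segment would not leave a single-feature class that excludes it.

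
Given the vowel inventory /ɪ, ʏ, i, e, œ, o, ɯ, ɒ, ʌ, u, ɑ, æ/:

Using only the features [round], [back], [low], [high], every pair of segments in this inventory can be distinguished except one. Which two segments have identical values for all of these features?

Both /i/ and /ɪ/ are [-round], [-back], [-low], [+high]. Since the list omits [tense] — which does distinguish the high front unrounded tense vowel from the high front unrounded lax vowel — this pair collapses; all other pairs remain distinct.

i, ɪ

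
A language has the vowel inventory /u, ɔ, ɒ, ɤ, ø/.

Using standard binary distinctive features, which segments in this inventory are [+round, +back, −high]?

ɔ, ɒ

Checking each segment against [+round], [+back], [−high]: /ɔ/ (mid back rounded lax vowel), /ɒ/ (low back rounded vowel) satisfy every feature; every other segment in the inventory fails at least one.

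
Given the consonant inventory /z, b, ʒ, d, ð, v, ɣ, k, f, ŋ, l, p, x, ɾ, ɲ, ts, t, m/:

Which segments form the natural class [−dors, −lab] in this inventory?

Eliminate segments failing any feature: /b, v, f, p, m/ are [+labial]; /ɣ, k, ŋ, x, ɲ/ are [+dorsal]. The remaining /z, ʒ, d, ð, l, ɾ, ts, t/ satisfy [−dorsal], [−labial].

z, ʒ, d, ð, l, ɾ, ts, t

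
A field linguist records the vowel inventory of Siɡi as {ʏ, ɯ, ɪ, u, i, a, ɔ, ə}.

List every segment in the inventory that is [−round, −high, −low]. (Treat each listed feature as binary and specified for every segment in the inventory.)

ə

The [−round] segments are /ɯ, ɪ, i, a, ə/.
Among these, [−high] gives /a, ə/.
Of those, [−low] leaves /ə/.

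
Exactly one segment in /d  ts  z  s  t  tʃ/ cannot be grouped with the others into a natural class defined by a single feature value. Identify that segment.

tʃ

/z, t, d, ts, s/ are all [-distributed], but /tʃ/ (voiceless postalveolar affricate) is [+distributed]. No other single segment can be removed to leave a set sharing one feature value that the removed segment lacks, so /tʃ/ is the odd one out.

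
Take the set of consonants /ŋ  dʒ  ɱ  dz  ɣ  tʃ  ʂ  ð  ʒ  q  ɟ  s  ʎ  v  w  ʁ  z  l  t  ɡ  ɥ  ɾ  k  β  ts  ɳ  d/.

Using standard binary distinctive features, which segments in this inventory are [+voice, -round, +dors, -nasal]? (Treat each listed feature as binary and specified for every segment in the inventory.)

Eliminate segments failing any feature: /ŋ/ is [+nasal]; /dʒ, ɱ, dz, ð, ʒ, v, z, l, ɾ, β, ɳ, d/ are [-dorsal]; /tʃ, ʂ, q, s, t, k, ts/ are [-voice]; /w, ɥ/ are [+round]. The remaining /ɣ, ɟ, ʎ, ʁ, ɡ/ satisfy [+voice], [-round], [+dorsal], [-nasal].

ɣ, ɟ, ʎ, ʁ, ɡ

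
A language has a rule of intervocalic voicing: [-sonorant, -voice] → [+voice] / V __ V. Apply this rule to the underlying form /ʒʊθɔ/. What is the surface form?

/θ/ satisfies [-sonorant, -voice] and sits in V __ V. The [+voice] counterpart of the voiceless dental fricative is /ð/. Other segments in /ʒʊθɔ/ either fail the structural description or are not in the environment, so the surface form is [ʒʊðɔ].

[ʒʊðɔ]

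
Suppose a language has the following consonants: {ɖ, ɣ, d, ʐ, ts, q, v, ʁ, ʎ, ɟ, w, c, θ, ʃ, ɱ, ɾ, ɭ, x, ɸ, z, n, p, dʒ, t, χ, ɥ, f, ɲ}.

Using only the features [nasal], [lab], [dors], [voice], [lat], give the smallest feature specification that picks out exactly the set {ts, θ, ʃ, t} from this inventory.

The class [-voice], [-labial], [-dorsal] has exactly /ts, θ, ʃ, t/ as its extension in this inventory. No smaller conjunction from the listed features achieves this: [-labial, -dorsal] alone would also admit /ɖ, d, ʐ, ɾ, …/; [-voice, -dorsal] alone would also admit /ɸ, p, f/; [-voice, -labial] alone would also admit /q, c, x, χ/; and checking the remaining two-feature bundles turns up none with this extension.

[-voice, -lab, -dors]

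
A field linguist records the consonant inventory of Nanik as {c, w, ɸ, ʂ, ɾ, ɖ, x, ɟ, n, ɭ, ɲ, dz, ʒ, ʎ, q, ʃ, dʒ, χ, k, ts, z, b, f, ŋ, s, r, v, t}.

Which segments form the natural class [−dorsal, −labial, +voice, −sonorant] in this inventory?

ɖ, dz, ʒ, dʒ, z

Eliminate segments failing any feature: /c, w, x, ɟ, ɲ, ʎ, q, χ, k, ŋ/ are [+dorsal]; /ɸ, b, f, v/ are [+labial]; /ʂ, ʃ, ts, s, t/ are [−voice]; /ɾ, n, ɭ, r/ are [+sonorant]. The remaining /ɖ, dz, ʒ, dʒ, z/ satisfy [−dorsal], [−labial], [+voice], [−sonorant].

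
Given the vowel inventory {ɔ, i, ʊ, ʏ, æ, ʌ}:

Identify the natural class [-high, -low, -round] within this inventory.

Among the inventory, the [-high] segments are /ɔ, æ, ʌ/.
Intersecting with [-low] gives /ɔ, ʌ/.
Then [-round] leaves /ʌ/.

ʌ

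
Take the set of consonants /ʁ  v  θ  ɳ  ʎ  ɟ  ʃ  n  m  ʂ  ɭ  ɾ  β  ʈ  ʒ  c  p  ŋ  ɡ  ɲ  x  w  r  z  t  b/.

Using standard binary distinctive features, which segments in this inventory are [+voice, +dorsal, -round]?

The [+voice] segments are /ʁ, v, ɳ, ʎ, ɟ, n, m, ɭ, ɾ, β, ʒ, ŋ, ɡ, ɲ, w, r, z, b/.
Of those, [+dorsal] gives /ʁ, ʎ, ɟ, ŋ, ɡ, ɲ, w/.
Intersecting with [-round] leaves /ʁ, ʎ, ɟ, ŋ, ɡ, ɲ/.

ʁ, ʎ, ɟ, ŋ, ɡ, ɲ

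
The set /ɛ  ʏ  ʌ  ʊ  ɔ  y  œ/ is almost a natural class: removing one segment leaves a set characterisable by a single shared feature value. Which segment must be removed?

y

The remaining segments after removing /y/ share [−tense]; /y/ (high front rounded tense vowel) is [+tense]. For every other candidate removal, the leftover set fails to share any single feature value that the removed segment lacks.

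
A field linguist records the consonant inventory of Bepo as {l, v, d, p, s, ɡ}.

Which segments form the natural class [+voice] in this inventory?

l, v, d, ɡ

The [+voice] segments here are /l, v, d, ɡ/; the remaining /p, s/ are [-voice].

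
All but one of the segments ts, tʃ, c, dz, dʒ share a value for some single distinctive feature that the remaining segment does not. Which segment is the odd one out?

c

[delayed release] (equivalently [strident], [dorsal]) groups all but one: /ts, dʒ, tʃ, dz/ share [+delayed release] while /c/ (voiceless palatal stop) alone is [-delayed release]. Removing any other segment would not leave a single-feature class that excludes it.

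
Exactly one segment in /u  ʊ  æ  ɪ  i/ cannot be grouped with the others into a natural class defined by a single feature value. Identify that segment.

[high] (equivalently [low]) groups all but one: /ɪ, ʊ, i, u/ share [+high] while /æ/ (low front unrounded vowel) alone is [−high]. Removing any other segment would not leave a single-feature class that excludes it.

æ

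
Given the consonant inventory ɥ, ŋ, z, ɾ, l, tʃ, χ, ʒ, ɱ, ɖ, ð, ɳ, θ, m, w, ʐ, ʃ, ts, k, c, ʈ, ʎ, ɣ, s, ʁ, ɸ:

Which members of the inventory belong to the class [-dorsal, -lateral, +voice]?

z, ɾ, ʒ, ɱ, ɖ, ð, ɳ, m, ʐ

The [-dorsal] segments are /z, ɾ, l, tʃ, ʒ, ɱ, ɖ, ð, ɳ, θ, m, ʐ, ʃ, ts, ʈ, s, ɸ/.
Intersecting with [-lateral] gives /z, ɾ, tʃ, ʒ, ɱ, ɖ, ð, ɳ, θ, m, ʐ, ʃ, ts, ʈ, s, ɸ/.
Within that set, [+voice] leaves /z, ɾ, ʒ, ɱ, ɖ, ð, ɳ, m, ʐ/.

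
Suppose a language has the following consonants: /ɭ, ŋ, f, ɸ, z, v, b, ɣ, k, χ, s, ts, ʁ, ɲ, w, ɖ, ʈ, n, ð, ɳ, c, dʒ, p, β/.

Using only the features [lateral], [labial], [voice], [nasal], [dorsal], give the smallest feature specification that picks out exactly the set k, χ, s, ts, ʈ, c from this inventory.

/k, χ, s, ts, ʈ, c/ are all [−voice], [−labial], and no other segment in the inventory matches both values. Dropping any one of them over-generates: [−labial] alone would also admit /ɭ, ŋ, z, ɣ, …/; [−voice] alone would also admit /f, ɸ, p/. No other single listed feature picks out exactly this set either, so fewer than two features will not do.

[−voice, −labial]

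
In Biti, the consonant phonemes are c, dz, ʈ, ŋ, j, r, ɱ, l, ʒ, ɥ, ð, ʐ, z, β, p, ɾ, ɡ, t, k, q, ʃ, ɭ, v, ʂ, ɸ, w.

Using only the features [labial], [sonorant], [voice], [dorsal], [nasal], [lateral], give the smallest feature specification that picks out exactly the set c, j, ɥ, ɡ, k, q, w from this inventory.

The class [−nasal], [+dorsal] has exactly /c, j, ɥ, ɡ, k, q, w/ as its extension in this inventory. No smaller conjunction from the listed features achieves this: [+dorsal] alone would also admit /ŋ/; [−nasal] alone would also admit /dz, ʈ, r, l, …/; and checking the remaining single features turns up none with this extension.

[−nasal, +dorsal]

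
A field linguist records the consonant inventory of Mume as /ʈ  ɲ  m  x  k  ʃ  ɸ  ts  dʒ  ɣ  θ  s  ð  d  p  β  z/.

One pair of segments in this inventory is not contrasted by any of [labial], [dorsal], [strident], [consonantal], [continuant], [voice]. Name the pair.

/s/ (voiceless alveolar fricative) and /ʃ/ (voiceless postalveolar fricative) are both [−labial], [−dorsal], [+strident], [+consonantal], [+continuant], [−voice], so none of the listed features separates them. (They do differ in [anterior] and [distributed], which are not among the given features.) Every other pair in the inventory differs on at least one listed feature.

s, ʃ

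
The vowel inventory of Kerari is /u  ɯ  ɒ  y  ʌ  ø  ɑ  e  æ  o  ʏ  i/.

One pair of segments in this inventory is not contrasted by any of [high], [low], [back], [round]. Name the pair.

Both /ʏ/ and /y/ are [+high], [-low], [-back], [+round]. Since the list omits [tense] — which does distinguish the high front rounded lax vowel from the high front rounded tense vowel — this pair collapses; all other pairs remain distinct.

ʏ, y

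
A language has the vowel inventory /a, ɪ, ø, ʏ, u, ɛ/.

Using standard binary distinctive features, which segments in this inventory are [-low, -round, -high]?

ɛ

Checking each segment against [-low], [-round], [-high]: /ɛ/ (mid front unrounded lax vowel) satisfies every feature; every other segment in the inventory fails at least one.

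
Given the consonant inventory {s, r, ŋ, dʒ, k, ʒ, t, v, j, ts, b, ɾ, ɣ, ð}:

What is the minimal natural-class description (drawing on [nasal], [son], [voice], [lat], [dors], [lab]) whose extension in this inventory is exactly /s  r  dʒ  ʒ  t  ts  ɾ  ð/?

[−lab, −dors]

/s, r, dʒ, ʒ, t, ts, ɾ, ð/ are all [−labial], [−dorsal], and no other segment in the inventory matches both values. Dropping any one of them over-generates: [−dorsal] alone would also admit /v, b/; [−labial] alone would also admit /ŋ, k, j, ɣ/. No other single listed feature picks out exactly this set either, so fewer than two features will not do.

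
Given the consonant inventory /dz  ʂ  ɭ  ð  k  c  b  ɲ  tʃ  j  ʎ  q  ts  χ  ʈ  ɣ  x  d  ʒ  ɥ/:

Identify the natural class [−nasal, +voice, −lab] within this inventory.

dz, ɭ, ð, j, ʎ, ɣ, d, ʒ

Among the inventory, the [−nasal] segments are /dz, ʂ, ɭ, ð, k, c, b, tʃ, j, ʎ, q, ts, χ, ʈ, ɣ, x, d, ʒ, ɥ/.
Then [+voice] gives /dz, ɭ, ð, b, j, ʎ, ɣ, d, ʒ, ɥ/.
Intersecting with [−labial] leaves /dz, ɭ, ð, j, ʎ, ɣ, d, ʒ/.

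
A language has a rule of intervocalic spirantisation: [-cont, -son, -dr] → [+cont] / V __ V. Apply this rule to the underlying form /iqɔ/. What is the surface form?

Only /q/ occurs between two vowels (/i/ __ /ɔ/) and matches the structural description. It is a voiceless uvular stop, so [-cont, -son, -dr] holds; changing it to [+continuant] with all other features held fixed yields /χ/ (voiceless uvular fricative). No other segment meets both the structural description and the environment, so the output is [iχɔ].

[iχɔ]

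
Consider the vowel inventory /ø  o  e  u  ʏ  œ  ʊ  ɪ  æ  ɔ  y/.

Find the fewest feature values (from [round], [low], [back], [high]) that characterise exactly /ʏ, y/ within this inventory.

[+high, −back, +round]

/ʏ, y/ are all [+high], [−back], [+round], and no other segment in the inventory matches all three values. Dropping any one of them over-generates: [−back, +round] alone would also admit /ø, œ/; [+high, +round] alone would also admit /u, ʊ/; [+high, −back] alone would also admit /ɪ/. No other combination of two listed features picks out exactly this set either, so fewer than three features will not do.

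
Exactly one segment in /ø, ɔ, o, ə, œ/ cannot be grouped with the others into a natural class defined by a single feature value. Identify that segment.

ə

[round] groups all but one: /o, ɔ, ø, œ/ share [+round] while /ə/ (mid central vowel (schwa)) alone is [−round]. Removing any other segment would not leave a single-feature class that excludes it.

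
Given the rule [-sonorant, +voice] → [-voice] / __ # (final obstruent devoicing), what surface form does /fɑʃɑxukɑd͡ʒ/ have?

[fɑʃɑxukɑt͡ʃ]

/d͡ʒ/ satisfies [-sonorant, +voice] and sits in __ #. The [-voice] counterpart of the voiced postalveolar affricate is /t͡ʃ/. Other segments in /fɑʃɑxukɑd͡ʒ/ either fail the structural description or are not in the environment, so the surface form is [fɑʃɑxukɑt͡ʃ].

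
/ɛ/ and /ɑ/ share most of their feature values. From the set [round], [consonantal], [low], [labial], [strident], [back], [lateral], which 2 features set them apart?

/ɛ/ (mid front unrounded lax vowel) and /ɑ/ (low back unrounded vowel) agree on [-round], [-consonantal], [-labial], [-strident], [-lateral]. They differ on [low] (/ɛ/ [-], /ɑ/ [+]), [back] (/ɛ/ [-], /ɑ/ [+]).

[low], [back]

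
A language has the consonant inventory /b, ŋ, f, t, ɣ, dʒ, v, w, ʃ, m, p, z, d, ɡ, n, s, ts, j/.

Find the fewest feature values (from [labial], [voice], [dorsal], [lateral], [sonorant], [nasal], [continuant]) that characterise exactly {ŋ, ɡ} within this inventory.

The class [−continuant], [+dorsal] has exactly /ŋ, ɡ/ as its extension in this inventory. No smaller conjunction from the listed features achieves this: [+dorsal] alone would also admit /ɣ, w, j/; [−continuant] alone would also admit /b, t, dʒ, m, …/; and checking the remaining single features turns up none with this extension.

[−continuant, +dorsal]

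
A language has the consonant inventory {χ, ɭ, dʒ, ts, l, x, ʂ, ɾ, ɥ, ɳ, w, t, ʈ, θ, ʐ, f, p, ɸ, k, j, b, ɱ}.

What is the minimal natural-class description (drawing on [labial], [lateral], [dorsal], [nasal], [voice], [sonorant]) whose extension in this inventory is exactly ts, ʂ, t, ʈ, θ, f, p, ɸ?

The class [−voice], [−dorsal] has exactly /ts, ʂ, t, ʈ, θ, f, p, ɸ/ as its extension in this inventory. No smaller conjunction from the listed features achieves this: [−dorsal] alone would also admit /ɭ, dʒ, l, ɾ, …/; [−voice] alone would also admit /χ, x, k/; and checking the remaining single features turns up none with this extension.

[−voice, −dorsal]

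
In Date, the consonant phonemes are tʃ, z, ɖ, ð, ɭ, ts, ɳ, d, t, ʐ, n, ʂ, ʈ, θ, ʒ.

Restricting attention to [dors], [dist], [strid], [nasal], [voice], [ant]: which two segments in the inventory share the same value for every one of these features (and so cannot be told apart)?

ɖ, ɭ

On the given features, /ɖ/ and /ɭ/ have an identical profile: [-dorsal], [-distributed], [-strident], [-nasal], [+voice], [-anterior]. No other two segments in the inventory coincide on all 6 features. (They do differ in [sonorant] and [lateral], which are not among the given features.)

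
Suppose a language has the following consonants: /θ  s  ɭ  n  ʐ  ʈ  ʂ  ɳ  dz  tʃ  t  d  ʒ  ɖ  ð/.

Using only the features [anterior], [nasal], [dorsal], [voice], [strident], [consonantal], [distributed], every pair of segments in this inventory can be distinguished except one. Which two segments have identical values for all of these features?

ɭ, ɖ

On the given features, /ɭ/ and /ɖ/ have an identical profile: [-anterior], [-nasal], [-dorsal], [+voice], [-strident], [+consonantal], [-distributed]. No other two segments in the inventory coincide on all 7 features. (They do differ in [sonorant] and [lateral], which are not among the given features.)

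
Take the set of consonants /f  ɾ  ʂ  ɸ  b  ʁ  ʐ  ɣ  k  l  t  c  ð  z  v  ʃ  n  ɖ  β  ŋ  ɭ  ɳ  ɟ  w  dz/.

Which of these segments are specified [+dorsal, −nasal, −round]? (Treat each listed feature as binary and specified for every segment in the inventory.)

ʁ, ɣ, k, c, ɟ

Among the inventory, the [+dorsal] segments are /ʁ, ɣ, k, c, ŋ, ɟ, w/.
Of those, [−nasal] gives /ʁ, ɣ, k, c, ɟ, w/.
Then [−round] leaves /ʁ, ɣ, k, c, ɟ/.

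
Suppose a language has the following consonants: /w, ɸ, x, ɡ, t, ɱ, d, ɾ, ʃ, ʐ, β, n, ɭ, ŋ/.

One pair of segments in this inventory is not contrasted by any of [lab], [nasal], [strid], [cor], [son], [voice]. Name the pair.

/ɭ/ (retroflex lateral approximant) and /ɾ/ (alveolar tap) are both [-labial], [-nasal], [-strident], [+coronal], [+sonorant], [+voice], so none of the listed features separates them. (They do differ in [lateral] and [anterior], which are not among the given features.) Every other pair in the inventory differs on at least one listed feature.

ɭ, ɾ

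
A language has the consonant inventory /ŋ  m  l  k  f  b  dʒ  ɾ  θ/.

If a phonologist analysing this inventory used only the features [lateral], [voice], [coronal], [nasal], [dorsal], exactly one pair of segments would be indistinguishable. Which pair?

ɾ, dʒ

/ɾ/ (alveolar tap) and /dʒ/ (voiced postalveolar affricate) are both [−lateral], [+voice], [+coronal], [−nasal], [−dorsal], so none of the listed features separates them. (They do differ in [sonorant], [strident] and [anterior], which are not among the given features.) Every other pair in the inventory differs on at least one listed feature.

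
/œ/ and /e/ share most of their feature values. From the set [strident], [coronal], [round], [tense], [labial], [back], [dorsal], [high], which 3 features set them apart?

[labial], [round], [tense]

/œ/ is the mid front rounded lax vowel and /e/ is the mid front unrounded tense vowel. Both are [−strident], [−coronal], [−back], [+dorsal], [−high]. /œ/ is [+labial] while /e/ is [−labial]; /œ/ is [+round] while /e/ is [−round]; /œ/ is [−tense] while /e/ is [+tense], so the distinguishing features are [labial], [round], [tense].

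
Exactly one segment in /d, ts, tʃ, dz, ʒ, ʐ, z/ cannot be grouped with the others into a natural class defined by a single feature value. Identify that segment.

d

[strident] groups all but one: /tʃ, ts, ʐ, z, ʒ, dz/ share [+strident] while /d/ (voiced alveolar stop) alone is [−strident]. Removing any other segment would not leave a single-feature class that excludes it.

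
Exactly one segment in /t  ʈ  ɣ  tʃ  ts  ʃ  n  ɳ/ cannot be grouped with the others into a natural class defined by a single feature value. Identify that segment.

/n, tʃ, t, ts, ʈ, ʃ, ɳ/ are all [+coronal], but /ɣ/ (voiced velar fricative) is [−coronal]. No other single segment can be removed to leave a set sharing one feature value that the removed segment lacks, so /ɣ/ is the odd one out.

ɣ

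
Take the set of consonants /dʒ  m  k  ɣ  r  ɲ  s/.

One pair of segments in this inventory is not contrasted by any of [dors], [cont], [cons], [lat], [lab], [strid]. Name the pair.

/ɲ/ (palatal nasal) and /k/ (voiceless velar stop) are both [+dorsal], [−continuant], [+consonantal], [−lateral], [−labial], [−strident], so none of the listed features separates them. (They do differ in [sonorant], [voice], [nasal] and [back], which are not among the given features.) Every other pair in the inventory differs on at least one listed feature.

ɲ, k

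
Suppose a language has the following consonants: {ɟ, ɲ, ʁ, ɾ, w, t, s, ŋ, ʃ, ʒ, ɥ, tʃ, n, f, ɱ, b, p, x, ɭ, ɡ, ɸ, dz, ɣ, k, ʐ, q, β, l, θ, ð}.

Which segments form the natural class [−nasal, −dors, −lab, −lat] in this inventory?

Checking each segment against [−nasal], [−dorsal], [−labial], [−lateral]: /ɾ/ (alveolar tap), /t/ (voiceless alveolar stop), /s/ (voiceless alveolar fricative), /ʃ/ (voiceless postalveolar fricative), /ʒ/ (voiced postalveolar fricative), /tʃ/ (voiceless postalveolar affricate), among others, satisfy every feature; every other segment in the inventory fails at least one.

ɾ, t, s, ʃ, ʒ, tʃ, dz, ʐ, θ, ð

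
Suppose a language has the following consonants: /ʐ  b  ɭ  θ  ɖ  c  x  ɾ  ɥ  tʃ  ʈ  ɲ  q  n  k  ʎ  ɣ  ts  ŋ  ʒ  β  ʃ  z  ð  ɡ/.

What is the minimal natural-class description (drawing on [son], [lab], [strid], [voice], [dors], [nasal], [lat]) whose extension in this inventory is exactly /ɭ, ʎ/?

[+lat]

/ɭ, ʎ/ are exactly the [+lateral] segments in the inventory, so a single feature suffices.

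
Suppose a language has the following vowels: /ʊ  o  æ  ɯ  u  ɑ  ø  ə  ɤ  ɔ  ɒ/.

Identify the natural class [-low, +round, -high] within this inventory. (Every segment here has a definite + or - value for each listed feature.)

o, ø, ɔ

Among the inventory, the [-low] segments are /ʊ, o, ɯ, u, ø, ə, ɤ, ɔ/.
Then [+round] gives /ʊ, o, u, ø, ɔ/.
Then [-high] leaves /o, ø, ɔ/.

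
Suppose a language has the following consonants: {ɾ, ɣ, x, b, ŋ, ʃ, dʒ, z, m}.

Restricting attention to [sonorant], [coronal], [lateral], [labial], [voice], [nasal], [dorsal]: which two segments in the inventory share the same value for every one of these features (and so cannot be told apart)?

dʒ, z

Both /dʒ/ and /z/ are [−sonorant], [+coronal], [−lateral], [−labial], [+voice], [−nasal], [−dorsal]. Since the list omits [continuant], [anterior] and [distributed] — which do distinguish the voiced postalveolar affricate from the voiced alveolar fricative — this pair collapses; all other pairs remain distinct.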